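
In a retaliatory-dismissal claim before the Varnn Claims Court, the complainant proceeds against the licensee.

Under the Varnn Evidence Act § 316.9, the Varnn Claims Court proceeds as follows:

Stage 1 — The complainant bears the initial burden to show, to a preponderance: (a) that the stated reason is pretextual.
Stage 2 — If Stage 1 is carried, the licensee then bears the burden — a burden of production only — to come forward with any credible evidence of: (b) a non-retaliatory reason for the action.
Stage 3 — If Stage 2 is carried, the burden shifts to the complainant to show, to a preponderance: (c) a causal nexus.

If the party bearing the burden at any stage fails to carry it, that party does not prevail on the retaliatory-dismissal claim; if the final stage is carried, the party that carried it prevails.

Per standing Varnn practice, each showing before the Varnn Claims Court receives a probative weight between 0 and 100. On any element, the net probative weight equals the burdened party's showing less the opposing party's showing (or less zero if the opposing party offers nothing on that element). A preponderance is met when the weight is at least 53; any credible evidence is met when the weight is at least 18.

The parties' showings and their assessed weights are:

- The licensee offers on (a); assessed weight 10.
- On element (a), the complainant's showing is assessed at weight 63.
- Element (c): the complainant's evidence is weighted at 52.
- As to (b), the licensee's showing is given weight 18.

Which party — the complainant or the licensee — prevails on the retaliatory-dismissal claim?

Stage 1 — burden on complainant; standard: a preponderance (weight is at least 53).
    (a): 63 − 10 = 53 ≥ 53 [met]
  Stage 1 is satisfied; the onus moves to the licensee.
Stage 2 — burden on licensee; standard: any credible evidence (weight is at least 18).
    (b): 18 ≥ 18 [met]
  Stage 2 carried; the burden shifts to the complainant.
Stage 3 — burden on complainant; standard: a preponderance (weight is at least 53).
    (c): 52 < 53 [not met]
  The complainant does not carry Stage 3.
The analysis ends at Stage 3; the licensee prevails.

licensee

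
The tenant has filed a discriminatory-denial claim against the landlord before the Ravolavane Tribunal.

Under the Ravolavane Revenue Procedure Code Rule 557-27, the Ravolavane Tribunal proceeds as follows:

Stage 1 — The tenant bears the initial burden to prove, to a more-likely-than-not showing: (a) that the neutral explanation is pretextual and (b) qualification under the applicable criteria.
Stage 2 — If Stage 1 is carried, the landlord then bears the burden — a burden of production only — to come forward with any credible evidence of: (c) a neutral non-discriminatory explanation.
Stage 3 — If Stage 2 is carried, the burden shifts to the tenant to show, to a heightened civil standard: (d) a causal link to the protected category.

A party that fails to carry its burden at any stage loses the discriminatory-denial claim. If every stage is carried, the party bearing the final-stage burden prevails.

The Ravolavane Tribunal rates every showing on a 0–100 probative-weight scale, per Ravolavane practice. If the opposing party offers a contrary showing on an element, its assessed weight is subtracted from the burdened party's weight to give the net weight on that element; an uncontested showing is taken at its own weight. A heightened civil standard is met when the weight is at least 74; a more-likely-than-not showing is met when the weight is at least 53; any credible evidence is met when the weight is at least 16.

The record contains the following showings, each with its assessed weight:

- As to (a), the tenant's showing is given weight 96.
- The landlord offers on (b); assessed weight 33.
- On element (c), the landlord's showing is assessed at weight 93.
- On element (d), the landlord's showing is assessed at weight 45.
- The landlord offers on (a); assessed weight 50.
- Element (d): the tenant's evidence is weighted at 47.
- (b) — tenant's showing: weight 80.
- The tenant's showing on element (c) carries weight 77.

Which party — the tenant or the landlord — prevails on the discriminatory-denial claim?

landlord

At Stage 1 the tenant must meet a more-likely-than-not showing (weight is at least 53): on (a) the weight is 96 less the opposing 50 gives net 46, which does not reach 53, so (a) does not meet the standard; on (b) the weight is 80 less the opposing 33 gives net 47, < 53, so (b) does not meet the standard.
  Not every element is met, so the tenant fails to carry Stage 1.
So the landlord prevails.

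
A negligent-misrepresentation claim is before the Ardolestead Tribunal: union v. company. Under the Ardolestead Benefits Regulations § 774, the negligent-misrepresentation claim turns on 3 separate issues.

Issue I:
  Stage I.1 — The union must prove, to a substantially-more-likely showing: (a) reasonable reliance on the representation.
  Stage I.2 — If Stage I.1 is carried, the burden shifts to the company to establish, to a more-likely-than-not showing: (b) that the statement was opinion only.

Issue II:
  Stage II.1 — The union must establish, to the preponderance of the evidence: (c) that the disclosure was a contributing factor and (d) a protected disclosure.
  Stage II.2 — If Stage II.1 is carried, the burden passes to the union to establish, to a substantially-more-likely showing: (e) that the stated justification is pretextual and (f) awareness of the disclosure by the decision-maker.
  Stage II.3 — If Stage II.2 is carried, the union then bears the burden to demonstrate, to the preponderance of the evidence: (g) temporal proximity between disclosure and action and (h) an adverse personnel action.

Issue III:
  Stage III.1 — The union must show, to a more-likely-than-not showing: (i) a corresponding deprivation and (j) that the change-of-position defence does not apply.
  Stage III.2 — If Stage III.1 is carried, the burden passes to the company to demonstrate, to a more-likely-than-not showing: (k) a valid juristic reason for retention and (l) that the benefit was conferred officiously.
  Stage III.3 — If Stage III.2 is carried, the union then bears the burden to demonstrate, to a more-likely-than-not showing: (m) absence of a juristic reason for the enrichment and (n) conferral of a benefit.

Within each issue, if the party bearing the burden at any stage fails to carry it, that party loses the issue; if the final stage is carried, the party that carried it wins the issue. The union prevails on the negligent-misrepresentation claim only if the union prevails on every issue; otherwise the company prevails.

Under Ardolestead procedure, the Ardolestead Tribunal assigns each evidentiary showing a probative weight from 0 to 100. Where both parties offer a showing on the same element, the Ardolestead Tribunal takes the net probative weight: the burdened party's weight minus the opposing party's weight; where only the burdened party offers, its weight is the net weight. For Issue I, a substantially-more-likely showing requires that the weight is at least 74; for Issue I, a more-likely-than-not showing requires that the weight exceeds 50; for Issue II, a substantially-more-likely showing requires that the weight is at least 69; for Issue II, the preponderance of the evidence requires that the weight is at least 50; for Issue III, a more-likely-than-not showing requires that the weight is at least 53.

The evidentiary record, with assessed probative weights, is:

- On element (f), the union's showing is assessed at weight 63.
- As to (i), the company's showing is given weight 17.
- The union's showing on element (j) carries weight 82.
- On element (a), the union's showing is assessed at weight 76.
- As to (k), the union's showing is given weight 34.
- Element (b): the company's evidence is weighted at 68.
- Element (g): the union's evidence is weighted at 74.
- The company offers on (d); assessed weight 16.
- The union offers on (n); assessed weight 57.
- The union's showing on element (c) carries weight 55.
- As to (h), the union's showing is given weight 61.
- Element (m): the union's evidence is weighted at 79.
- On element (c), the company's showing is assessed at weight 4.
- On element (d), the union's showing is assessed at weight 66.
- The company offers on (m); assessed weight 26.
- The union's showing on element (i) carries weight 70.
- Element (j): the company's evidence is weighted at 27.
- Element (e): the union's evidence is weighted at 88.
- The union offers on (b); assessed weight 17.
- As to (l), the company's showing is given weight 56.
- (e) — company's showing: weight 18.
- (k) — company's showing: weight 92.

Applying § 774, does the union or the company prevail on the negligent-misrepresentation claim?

company

— Issue I —
At Stage I.1 the union must meet a substantially-more-likely showing (weight is at least 74): on (a) the weight is 76, which does reach 74, so (a) meets the standard.
  The union carries Stage I.1; the company now bears the burden.
At Stage I.2 the company must meet a more-likely-than-not showing (weight exceeds 50): on (b) the weight is 68 less the opposing 17 gives net 51, which does exceed 50, so (b) meets the standard.
  The company carries the last stage.
With every stage satisfied, the company prevails on this issue.
— Issue II —
Stage II.1 — burden on union; standard: the preponderance of the evidence (weight is at least 50).
    (c): 55 − 4 = 51 ≥ 50 [met]
    (d): 66 − 16 = 50 ≥ 50 [met]
  Stage II.1 carried; the burden remains with the union.
Stage II.2 — burden on union; standard: a substantially-more-likely showing (weight is at least 69).
    (e): 88 − 18 = 70 ≥ 69 [met]
    (f): 63 < 69 [not met]
  Not every element is met, so the union fails to carry Stage II.2.
The analysis ends at Stage II.2; the company prevails on this issue.
— Issue III —
Stage III.1 — burden on union; standard: a more-likely-than-not showing (weight is at least 53).
    (i): 70 − 17 = 53 ≥ 53 [met]
    (j): 82 − 27 = 55 ≥ 53 [met]
  The union carries Stage III.1; the company now bears the burden.
Stage III.2 — burden on company; standard: a more-likely-than-not showing (weight is at least 53).
    (k): 92 − 34 = 58 ≥ 53 [met]
    (l): 56 ≥ 53 [met]
  Stage III.2 carried; the burden shifts to the union.
Stage III.3 — burden on union; standard: a more-likely-than-not showing (weight is at least 53).
    (m): 79 − 26 = 53 ≥ 53 [met]
    (n): 57 ≥ 53 [met]
  All elements met at the final stage.
Every stage carried; the union prevails on this issue.
Per-issue: Issue I → company; Issue II → company; Issue III → union. The union must prevail on every issue; overall, the company prevails.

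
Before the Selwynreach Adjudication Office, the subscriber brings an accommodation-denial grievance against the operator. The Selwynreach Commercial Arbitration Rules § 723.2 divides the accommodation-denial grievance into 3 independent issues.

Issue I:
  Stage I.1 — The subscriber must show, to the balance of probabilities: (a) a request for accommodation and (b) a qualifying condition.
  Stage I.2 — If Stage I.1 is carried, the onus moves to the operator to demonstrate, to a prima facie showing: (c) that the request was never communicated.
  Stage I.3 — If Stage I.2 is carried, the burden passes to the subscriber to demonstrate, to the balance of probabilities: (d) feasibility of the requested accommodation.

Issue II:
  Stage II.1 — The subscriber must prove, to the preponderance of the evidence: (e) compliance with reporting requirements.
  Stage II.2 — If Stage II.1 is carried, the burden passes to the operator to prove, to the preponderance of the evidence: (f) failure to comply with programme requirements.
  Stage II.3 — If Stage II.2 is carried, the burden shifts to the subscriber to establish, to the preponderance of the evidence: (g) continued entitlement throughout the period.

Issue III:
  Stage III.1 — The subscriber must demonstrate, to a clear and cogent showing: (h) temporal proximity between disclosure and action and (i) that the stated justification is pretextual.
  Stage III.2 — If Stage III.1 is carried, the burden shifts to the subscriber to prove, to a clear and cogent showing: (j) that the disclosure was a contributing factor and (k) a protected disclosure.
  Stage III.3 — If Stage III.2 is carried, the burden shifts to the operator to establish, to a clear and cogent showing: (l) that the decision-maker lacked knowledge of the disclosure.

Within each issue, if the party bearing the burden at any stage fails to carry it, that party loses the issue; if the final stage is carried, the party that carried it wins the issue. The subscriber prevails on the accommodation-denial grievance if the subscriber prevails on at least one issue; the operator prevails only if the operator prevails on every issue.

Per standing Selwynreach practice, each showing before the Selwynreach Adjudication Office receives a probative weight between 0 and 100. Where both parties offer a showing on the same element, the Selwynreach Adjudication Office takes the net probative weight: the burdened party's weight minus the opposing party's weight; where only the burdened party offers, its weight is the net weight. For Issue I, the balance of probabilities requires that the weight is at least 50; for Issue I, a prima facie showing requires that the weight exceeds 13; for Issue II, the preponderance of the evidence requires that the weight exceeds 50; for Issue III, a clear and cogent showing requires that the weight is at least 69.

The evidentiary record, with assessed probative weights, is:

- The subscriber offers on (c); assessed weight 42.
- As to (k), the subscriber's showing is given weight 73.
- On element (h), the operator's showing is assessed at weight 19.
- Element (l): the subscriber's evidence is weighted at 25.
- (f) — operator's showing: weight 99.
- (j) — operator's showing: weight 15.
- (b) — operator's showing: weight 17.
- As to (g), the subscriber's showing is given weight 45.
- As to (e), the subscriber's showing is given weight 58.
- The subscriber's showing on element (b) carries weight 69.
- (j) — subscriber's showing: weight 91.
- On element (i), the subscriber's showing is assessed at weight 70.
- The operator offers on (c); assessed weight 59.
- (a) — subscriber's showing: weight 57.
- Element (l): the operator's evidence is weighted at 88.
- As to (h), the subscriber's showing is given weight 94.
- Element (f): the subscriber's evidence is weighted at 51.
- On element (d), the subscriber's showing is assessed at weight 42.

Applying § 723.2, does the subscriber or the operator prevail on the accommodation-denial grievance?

subscriber

— Issue I —
Stage I.1 — burden on subscriber; standard: the balance of probabilities (weight is at least 50).
    (a): 57 ≥ 50 [met]
    (b): 69 − 17 = 52 ≥ 50 [met]
  All elements met. The burden passes to the operator.
Stage I.2 — burden on operator; standard: a prima facie showing (weight exceeds 13).
    (c): 59 − 42 = 17 > 13 [met]
  Stage I.2 carried; the burden shifts to the subscriber.
Stage I.3 — burden on subscriber; standard: the balance of probabilities (weight is at least 50).
    (d): 42 < 50 [not met]
  Not every element is met, so the subscriber fails to carry Stage I.3.
The operator prevails on this issue.
— Issue II —
Stage II.1 (subscriber, the preponderance of the evidence, weight exceeds 50): (e) 58 > 50 — meets.
  Stage II.1 carried; the burden shifts to the operator.
Stage II.2 (operator, the preponderance of the evidence, weight exceeds 50): (f) net 99−51=48 ≤ 50 — fails.
  The operator does not carry Stage II.2.
The subscriber prevails on this issue.
— Issue III —
At Stage III.1 the subscriber must meet a clear and cogent showing (weight is at least 69): on (h) the weight is 94 less the opposing 19 gives net 75, which does reach 69, so (h) meets the standard; on (i) the weight is 70, which does reach 69, so (i) meets the standard.
  All elements met. The subscriber retains the burden for Stage III.2.
At Stage III.2 the subscriber must meet a clear and cogent showing (weight is at least 69): on (j) the weight is 91 less the opposing 15 gives net 76, ≥ 69, so (j) meets the standard; on (k) the weight is 73, which does reach 69, so (k) meets the standard.
  All elements met. The burden passes to the operator.
At Stage III.3 the operator must meet a clear and cogent showing (weight is at least 69): on (l) the weight is 88 less the opposing 25 gives net 63, < 69, so (l) does not meet the standard.
  The operator does not carry Stage III.3.
So the subscriber prevails on this issue.
Per-issue: Issue I → operator; Issue II → subscriber; Issue III → subscriber. The subscriber must prevail on at least one issue; overall, the subscriber prevails.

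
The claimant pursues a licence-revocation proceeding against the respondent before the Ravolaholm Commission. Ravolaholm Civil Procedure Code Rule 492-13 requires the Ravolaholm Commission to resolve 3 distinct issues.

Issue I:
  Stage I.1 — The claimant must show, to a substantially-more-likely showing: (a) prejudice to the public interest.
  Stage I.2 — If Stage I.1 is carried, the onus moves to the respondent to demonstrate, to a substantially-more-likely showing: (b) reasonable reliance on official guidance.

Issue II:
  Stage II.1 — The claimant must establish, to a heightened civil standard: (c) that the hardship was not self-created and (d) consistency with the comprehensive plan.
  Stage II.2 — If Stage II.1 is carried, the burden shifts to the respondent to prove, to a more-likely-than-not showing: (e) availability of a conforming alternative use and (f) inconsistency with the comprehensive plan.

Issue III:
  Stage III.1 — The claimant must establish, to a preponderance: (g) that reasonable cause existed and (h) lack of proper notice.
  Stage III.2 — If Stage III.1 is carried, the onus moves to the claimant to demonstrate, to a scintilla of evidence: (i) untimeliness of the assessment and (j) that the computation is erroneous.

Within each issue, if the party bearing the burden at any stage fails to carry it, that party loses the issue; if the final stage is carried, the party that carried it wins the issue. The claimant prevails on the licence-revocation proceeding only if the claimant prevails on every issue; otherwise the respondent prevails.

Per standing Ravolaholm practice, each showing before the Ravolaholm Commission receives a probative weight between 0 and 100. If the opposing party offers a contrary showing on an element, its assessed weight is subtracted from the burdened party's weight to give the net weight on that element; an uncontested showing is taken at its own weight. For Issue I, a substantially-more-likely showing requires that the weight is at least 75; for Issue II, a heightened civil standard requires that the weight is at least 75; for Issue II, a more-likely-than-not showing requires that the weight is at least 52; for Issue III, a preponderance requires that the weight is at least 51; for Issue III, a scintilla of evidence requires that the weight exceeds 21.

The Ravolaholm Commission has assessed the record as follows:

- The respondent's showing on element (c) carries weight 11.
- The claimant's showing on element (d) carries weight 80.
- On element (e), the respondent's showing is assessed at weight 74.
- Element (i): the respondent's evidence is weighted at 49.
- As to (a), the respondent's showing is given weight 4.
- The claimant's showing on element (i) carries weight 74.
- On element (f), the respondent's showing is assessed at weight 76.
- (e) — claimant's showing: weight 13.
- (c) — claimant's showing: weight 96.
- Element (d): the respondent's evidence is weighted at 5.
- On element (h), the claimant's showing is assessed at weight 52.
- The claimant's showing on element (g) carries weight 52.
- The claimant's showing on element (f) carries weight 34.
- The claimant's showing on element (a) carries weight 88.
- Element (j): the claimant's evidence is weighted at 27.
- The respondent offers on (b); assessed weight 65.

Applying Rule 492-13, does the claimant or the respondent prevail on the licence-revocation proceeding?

claimant

— Issue I —
Stage I.1 (claimant, a substantially-more-likely showing, weight is at least 75): (a) net 88−4=84 ≥ 75 — meets.
  The claimant carries Stage I.1; the respondent now bears the burden.
Stage I.2 (respondent, a substantially-more-likely showing, weight is at least 75): (b) 65 < 75 — fails.
  The respondent does not carry Stage I.2.
So the claimant prevails on this issue.
— Issue II —
Stage II.1 (claimant, a heightened civil standard, weight is at least 75): (c) net 96−11=85 ≥ 75 — meets; (d) net 80−5=75 ≥ 75 — meets.
  The claimant carries Stage II.1; the respondent now bears the burden.
Stage II.2 (respondent, a more-likely-than-not showing, weight is at least 52): (e) net 74−13=61 ≥ 52 — meets; (f) net 76−34=42 < 52 — fails.
  Stage II.2 not carried; the respondent fails its burden.
So the claimant prevails on this issue.
— Issue III —
Stage III.1 (claimant, a preponderance, weight is at least 51): (g) 52 ≥ 51 — meets; (h) 52 ≥ 51 — meets.
  All elements met. The claimant retains the burden for Stage III.2.
Stage III.2 (claimant, a scintilla of evidence, weight exceeds 21): (i) net 74−49=25 > 21 — meets; (j) 27 > 21 — meets.
  All elements met at the final stage.
With every stage satisfied, the claimant prevails on this issue.
Per-issue: Issue I → claimant; Issue II → claimant; Issue III → claimant. The claimant must prevail on every issue; overall, the claimant prevails.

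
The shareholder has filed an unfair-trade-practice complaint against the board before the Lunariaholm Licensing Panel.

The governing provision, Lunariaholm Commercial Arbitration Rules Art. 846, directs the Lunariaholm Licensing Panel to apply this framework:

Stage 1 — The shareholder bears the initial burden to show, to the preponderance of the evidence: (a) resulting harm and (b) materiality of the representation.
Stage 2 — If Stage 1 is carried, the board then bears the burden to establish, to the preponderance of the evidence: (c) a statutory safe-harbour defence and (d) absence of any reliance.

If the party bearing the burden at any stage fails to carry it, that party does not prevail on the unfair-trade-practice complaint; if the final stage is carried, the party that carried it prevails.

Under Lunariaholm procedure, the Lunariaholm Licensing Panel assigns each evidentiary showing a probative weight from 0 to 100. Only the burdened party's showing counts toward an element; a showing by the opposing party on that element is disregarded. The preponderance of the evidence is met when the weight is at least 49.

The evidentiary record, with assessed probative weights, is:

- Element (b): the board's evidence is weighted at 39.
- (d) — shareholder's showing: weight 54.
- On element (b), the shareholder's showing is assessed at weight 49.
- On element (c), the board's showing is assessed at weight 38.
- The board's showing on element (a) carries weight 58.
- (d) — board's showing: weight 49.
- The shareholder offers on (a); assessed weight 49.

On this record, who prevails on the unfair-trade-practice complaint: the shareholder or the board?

shareholder

Stage 1 — burden on shareholder; standard: the preponderance of the evidence (weight is at least 49).
    (a): 49 (board's 58 disregarded) ≥ 49 [met]
    (b): 49 (board's 39 disregarded) ≥ 49 [met]
  The shareholder carries Stage 1; the board now bears the burden.
Stage 2 — burden on board; standard: the preponderance of the evidence (weight is at least 49).
    (c): 38 < 49 [not met]
    (d): 49 (shareholder's 54 disregarded) ≥ 49 [met]
  The board does not carry Stage 2.
So the shareholder prevails.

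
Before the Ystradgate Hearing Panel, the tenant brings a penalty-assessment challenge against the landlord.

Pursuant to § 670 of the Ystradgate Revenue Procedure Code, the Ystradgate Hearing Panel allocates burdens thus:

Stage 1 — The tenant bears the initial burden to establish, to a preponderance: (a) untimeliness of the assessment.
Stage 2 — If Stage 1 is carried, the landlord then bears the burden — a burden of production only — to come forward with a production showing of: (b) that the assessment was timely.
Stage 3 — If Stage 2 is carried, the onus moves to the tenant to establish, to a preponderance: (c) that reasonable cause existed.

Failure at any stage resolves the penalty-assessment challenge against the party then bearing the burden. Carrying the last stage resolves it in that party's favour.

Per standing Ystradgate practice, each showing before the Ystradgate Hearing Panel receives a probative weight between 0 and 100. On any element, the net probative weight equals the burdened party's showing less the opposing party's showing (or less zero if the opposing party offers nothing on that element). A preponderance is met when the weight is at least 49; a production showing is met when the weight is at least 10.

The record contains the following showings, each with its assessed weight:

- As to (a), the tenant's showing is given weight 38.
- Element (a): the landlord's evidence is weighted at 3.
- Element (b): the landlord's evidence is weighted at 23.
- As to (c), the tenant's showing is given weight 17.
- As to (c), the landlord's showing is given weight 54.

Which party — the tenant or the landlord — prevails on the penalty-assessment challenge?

landlord

Stage 1 — burden on tenant; standard: a preponderance (weight is at least 49).
    (a): 38 − 3 = 35 < 49 [not met]
  Not every element is met, so the tenant fails to carry Stage 1.
The landlord prevails.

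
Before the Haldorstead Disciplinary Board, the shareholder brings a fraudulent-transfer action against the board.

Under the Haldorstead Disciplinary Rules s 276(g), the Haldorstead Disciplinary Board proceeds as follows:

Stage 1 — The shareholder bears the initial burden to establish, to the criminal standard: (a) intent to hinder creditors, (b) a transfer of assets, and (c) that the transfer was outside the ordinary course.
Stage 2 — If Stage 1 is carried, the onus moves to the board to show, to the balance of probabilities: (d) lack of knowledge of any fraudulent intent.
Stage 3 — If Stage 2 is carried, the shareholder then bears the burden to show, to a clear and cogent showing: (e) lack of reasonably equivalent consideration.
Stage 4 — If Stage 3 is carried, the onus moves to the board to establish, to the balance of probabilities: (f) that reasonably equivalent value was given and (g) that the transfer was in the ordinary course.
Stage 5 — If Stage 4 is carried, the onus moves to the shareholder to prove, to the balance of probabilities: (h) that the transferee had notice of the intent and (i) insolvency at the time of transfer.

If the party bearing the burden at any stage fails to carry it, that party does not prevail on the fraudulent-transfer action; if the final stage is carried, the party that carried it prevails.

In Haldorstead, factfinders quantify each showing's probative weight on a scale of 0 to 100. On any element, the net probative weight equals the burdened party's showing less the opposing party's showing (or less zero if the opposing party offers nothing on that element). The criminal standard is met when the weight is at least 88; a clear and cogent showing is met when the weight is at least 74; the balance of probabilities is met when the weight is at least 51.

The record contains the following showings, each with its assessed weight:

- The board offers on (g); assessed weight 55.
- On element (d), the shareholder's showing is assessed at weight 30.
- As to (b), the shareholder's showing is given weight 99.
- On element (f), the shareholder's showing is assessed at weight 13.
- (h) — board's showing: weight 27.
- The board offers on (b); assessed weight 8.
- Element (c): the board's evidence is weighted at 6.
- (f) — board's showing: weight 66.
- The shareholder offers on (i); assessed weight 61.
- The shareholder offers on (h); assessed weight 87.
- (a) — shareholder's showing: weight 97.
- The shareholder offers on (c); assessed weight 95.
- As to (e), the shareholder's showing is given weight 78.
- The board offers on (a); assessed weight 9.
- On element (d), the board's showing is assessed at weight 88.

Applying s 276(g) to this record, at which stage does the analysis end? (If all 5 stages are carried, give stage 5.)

stage 5

At Stage 1 the shareholder must meet the criminal standard (weight is at least 88): on (a) the weight is 97 less the opposing 9 gives net 88, which does reach 88, so (a) meets the standard; on (b) the weight is 99 less the opposing 8 gives net 91, which does reach 88, so (b) meets the standard; on (c) the weight is 95 less the opposing 6 gives net 89, ≥ 88, so (c) meets the standard.
  Stage 1 is satisfied; the onus moves to the board.
At Stage 2 the board must meet the balance of probabilities (weight is at least 51): on (d) the weight is 88 less the opposing 30 gives net 58, which does reach 51, so (d) meets the standard.
  Stage 2 is satisfied; the onus moves to the shareholder.
At Stage 3 the shareholder must meet a clear and cogent showing (weight is at least 74): on (e) the weight is 78, which does reach 74, so (e) meets the standard.
  Stage 3 carried; the burden shifts to the board.
At Stage 4 the board must meet the balance of probabilities (weight is at least 51): on (f) the weight is 66 less the opposing 13 gives net 53, ≥ 51, so (f) meets the standard; on (g) the weight is 55, ≥ 51, so (g) meets the standard.
  Stage 4 is satisfied; the onus moves to the shareholder.
At Stage 5 the shareholder must meet the balance of probabilities (weight is at least 51): on (h) the weight is 87 less the opposing 27 gives net 60, ≥ 51, so (h) meets the standard; on (i) the weight is 61, which does reach 51, so (i) meets the standard.
  The shareholder carries the last stage.
Every stage carried; the shareholder prevails.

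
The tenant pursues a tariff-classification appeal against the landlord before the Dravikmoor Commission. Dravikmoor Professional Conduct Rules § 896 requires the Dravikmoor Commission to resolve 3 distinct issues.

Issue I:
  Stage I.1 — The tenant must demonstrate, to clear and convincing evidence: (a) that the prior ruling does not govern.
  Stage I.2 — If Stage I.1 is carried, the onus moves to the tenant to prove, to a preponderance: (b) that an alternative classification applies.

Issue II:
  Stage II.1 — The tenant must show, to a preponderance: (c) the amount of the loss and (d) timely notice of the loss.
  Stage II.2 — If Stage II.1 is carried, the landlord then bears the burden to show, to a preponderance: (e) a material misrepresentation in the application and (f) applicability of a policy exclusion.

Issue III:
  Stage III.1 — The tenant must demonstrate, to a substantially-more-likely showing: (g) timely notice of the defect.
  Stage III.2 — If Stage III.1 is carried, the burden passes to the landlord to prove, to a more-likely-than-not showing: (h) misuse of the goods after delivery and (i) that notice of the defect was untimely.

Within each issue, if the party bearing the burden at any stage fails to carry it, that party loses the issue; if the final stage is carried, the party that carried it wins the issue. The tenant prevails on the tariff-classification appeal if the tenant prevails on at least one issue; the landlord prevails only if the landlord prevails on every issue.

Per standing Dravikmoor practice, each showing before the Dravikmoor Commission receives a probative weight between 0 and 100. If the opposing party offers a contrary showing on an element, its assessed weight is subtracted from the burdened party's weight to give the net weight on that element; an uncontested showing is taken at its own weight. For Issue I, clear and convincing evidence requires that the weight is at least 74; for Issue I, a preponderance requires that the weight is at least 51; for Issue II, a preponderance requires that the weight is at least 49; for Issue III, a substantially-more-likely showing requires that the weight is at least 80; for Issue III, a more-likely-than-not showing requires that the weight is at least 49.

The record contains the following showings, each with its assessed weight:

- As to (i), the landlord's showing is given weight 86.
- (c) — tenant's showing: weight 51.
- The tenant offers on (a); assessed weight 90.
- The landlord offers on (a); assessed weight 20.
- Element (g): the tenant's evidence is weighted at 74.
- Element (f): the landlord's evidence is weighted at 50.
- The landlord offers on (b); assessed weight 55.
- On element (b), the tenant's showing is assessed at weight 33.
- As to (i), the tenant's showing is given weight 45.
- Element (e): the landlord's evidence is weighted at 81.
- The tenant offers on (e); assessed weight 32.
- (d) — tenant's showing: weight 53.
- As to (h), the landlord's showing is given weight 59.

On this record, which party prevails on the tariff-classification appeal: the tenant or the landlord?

landlord

— Issue I —
At Stage I.1 the tenant must meet clear and convincing evidence (weight is at least 74): on (a) the weight is 90 less the opposing 20 gives net 70, which does not reach 74, so (a) does not meet the standard.
  Stage I.1 not carried; the tenant fails its burden.
The landlord prevails on this issue.
— Issue II —
Stage II.1 (tenant, a preponderance, weight is at least 49): (c) 51 ≥ 49 — meets; (d) 53 ≥ 49 — meets.
  Stage II.1 carried; the burden shifts to the landlord.
Stage II.2 (landlord, a preponderance, weight is at least 49): (e) net 81−32=49 ≥ 49 — meets; (f) 50 ≥ 49 — meets.
  Stage II.2 carried; the final stage is satisfied.
All stages carried — the landlord prevails on this issue.
— Issue III —
Stage III.1 — burden on tenant; standard: a substantially-more-likely showing (weight is at least 80).
    (g): 74 < 80 [not met]
  Stage III.1 not carried; the tenant fails its burden.
The analysis ends at Stage III.1; the landlord prevails on this issue.
Per-issue: Issue I → landlord; Issue II → landlord; Issue III → landlord. The tenant must prevail on at least one issue; overall, the landlord prevails.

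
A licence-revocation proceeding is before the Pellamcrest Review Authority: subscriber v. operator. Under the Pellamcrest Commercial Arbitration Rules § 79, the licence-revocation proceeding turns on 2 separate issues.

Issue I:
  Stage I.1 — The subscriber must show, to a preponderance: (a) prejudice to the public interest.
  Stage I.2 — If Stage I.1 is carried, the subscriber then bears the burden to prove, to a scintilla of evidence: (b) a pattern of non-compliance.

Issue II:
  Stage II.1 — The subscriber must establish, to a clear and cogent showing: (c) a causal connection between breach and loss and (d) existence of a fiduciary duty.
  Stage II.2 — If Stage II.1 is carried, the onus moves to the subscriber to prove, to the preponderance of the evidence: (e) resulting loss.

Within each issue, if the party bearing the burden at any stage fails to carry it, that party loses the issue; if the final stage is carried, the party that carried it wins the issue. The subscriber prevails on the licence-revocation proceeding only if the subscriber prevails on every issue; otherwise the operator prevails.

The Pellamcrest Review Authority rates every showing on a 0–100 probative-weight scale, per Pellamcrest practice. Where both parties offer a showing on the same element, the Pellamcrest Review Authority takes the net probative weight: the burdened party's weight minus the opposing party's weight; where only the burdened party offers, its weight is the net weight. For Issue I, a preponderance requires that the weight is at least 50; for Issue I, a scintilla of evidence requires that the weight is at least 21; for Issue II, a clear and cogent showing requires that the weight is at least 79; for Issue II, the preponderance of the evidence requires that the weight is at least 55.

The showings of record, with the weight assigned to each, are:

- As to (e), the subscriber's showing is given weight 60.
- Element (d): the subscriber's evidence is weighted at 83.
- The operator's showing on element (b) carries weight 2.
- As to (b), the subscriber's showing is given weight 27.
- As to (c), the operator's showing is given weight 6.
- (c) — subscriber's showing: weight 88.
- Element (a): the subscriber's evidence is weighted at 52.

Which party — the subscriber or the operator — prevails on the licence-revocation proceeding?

subscriber

— Issue I —
Stage I.1 (subscriber, a preponderance, weight is at least 50): (a) 52 ≥ 50 — meets.
  Stage I.1 is satisfied; the subscriber continues to bear the burden.
Stage I.2 (subscriber, a scintilla of evidence, weight is at least 21): (b) net 27−2=25 ≥ 21 — meets.
  The subscriber carries the last stage.
Every stage carried; the subscriber prevails on this issue.
— Issue II —
Stage II.1 — burden on subscriber; standard: a clear and cogent showing (weight is at least 79).
    (c): 88 − 6 = 82 ≥ 79 [met]
    (d): 83 ≥ 79 [met]
  Stage II.1 carried; the burden remains with the subscriber.
Stage II.2 — burden on subscriber; standard: the preponderance of the evidence (weight is at least 55).
    (e): 60 ≥ 55 [met]
  The subscriber carries the last stage.
Every stage carried; the subscriber prevails on this issue.
Per-issue: Issue I → subscriber; Issue II → subscriber. The subscriber must prevail on every issue; overall, the subscriber prevails.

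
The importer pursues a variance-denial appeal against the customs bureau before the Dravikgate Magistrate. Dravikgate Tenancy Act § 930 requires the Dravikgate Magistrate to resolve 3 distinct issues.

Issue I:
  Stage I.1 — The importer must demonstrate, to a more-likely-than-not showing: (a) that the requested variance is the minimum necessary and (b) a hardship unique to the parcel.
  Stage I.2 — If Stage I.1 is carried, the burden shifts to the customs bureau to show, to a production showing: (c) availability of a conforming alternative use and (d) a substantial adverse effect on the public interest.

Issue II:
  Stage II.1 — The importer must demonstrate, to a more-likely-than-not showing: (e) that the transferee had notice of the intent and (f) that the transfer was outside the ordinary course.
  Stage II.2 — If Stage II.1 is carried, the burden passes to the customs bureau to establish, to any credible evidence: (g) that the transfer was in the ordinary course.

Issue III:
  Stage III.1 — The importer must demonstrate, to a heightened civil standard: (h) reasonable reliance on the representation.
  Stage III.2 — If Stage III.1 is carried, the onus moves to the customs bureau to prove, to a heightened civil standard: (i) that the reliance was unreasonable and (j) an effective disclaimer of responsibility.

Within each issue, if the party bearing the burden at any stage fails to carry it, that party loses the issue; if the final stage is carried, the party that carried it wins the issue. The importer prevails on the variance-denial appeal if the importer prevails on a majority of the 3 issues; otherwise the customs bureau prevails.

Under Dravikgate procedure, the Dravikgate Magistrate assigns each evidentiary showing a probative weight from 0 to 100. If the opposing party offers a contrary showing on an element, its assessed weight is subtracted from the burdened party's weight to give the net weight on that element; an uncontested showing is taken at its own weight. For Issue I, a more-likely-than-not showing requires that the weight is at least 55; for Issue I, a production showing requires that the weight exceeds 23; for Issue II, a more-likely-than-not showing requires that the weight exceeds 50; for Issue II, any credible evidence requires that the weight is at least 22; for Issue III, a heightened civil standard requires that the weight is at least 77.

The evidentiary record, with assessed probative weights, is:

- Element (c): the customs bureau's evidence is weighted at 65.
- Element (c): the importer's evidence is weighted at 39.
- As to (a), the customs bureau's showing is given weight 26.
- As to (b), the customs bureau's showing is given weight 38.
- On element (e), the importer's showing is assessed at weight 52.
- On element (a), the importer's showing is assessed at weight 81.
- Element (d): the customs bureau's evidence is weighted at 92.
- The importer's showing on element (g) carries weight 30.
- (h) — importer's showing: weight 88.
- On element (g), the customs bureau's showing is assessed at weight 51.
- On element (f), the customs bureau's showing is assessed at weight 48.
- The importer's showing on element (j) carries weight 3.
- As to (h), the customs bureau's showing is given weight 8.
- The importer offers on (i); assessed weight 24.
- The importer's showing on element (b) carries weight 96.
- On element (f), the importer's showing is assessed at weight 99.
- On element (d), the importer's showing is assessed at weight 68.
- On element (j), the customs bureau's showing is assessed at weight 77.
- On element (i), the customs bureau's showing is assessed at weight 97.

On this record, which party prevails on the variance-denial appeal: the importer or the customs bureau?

— Issue I —
Stage I.1 (importer, a more-likely-than-not showing, weight is at least 55): (a) net 81−26=55 ≥ 55 — meets; (b) net 96−38=58 ≥ 55 — meets.
  Stage I.1 carried; the burden shifts to the customs bureau.
Stage I.2 (customs bureau, a production showing, weight exceeds 23): (c) net 65−39=26 > 23 — meets; (d) net 92−68=24 > 23 — meets.
  All elements met at the final stage.
With every stage satisfied, the customs bureau prevails on this issue.
— Issue II —
Stage II.1 — burden on importer; standard: a more-likely-than-not showing (weight exceeds 50).
    (e): 52 > 50 [met]
    (f): 99 − 48 = 51 > 50 [met]
  Stage II.1 is satisfied; the onus moves to the customs bureau.
Stage II.2 — burden on customs bureau; standard: any credible evidence (weight is at least 22).
    (g): 51 − 30 = 21 < 22 [not met]
  Stage II.2 not carried; the customs bureau fails its burden.
So the importer prevails on this issue.
— Issue III —
Stage III.1 (importer, a heightened civil standard, weight is at least 77): (h) net 88−8=80 ≥ 77 — meets.
  All elements met. The burden passes to the customs bureau.
Stage III.2 (customs bureau, a heightened civil standard, weight is at least 77): (i) net 97−24=73 < 77 — fails; (j) net 77−3=74 < 77 — fails.
  Stage III.2 not carried; the customs bureau fails its burden.
So the importer prevails on this issue.
Per-issue: Issue I → customs bureau; Issue II → importer; Issue III → importer. The importer must prevail on a majority of issues; overall, the importer prevails.

importer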